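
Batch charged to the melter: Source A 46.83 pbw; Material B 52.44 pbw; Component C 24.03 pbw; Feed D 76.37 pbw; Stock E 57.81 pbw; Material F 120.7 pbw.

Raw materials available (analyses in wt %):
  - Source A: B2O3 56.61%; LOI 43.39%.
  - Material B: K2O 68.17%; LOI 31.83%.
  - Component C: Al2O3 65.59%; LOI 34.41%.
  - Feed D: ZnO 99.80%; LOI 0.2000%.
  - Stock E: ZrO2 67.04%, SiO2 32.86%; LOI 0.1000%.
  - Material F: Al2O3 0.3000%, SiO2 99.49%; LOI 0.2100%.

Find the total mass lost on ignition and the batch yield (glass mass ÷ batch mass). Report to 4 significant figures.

LOI loss = 45.74 pbw; glass = 332.4 pbw; yield = 87.90%

The intermediate values are printed (rounded to four significant digits) in the working — the whole derivation runs at full precision through every step. Every reported figure receives exactly one rounding. The derived quantities are recomputed from the weighed amounts at 332.4 pbw of glass at full float precision (net glass mass, six oxide percentages, the totals, ignition loss, yield) precisely as stated by the question or the answer.
Per-material ignition loss:
  Source A: 46.83 × 0.4339 = 20.32 pbw
  Material B: 52.44 × 0.3183 = 16.69 pbw
  Component C: 24.03 × 0.3441 = 8.269 pbw
  Feed D: 76.37 × 0.002000 = 0.1527 pbw
  Stock E: 57.81 × 0.001000 = 0.05781 pbw
  Material F: 120.7 × 0.002100 = 0.2535 pbw
Total LOI = 45.74 pbw
Glass = batch − LOI = 378.2 − 45.74 = 332.4 pbw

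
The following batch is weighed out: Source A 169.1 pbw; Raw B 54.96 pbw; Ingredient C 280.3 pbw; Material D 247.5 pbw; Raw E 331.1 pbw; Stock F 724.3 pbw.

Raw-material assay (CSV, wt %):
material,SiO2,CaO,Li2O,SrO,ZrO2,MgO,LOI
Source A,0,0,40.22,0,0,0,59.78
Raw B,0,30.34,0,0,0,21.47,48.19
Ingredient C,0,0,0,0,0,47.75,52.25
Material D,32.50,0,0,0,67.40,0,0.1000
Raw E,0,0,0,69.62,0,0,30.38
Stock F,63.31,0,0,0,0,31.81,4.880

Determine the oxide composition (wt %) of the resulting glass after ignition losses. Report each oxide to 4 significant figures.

Working values are displayed, rounded to four significant digits, when written out; every computation maintains exact precision end to end — every reported number is rounded once only. Derived quantities, which include LOI, yield, net glass mass, six oxide percentages, totals, are re-derived in full float precision, exactly as printed in either problem or answer, starting from the weights per 1397 pbw of glass.
Oxide-by-oxide delivered mass:
  SiO2: 247.5·0.3250 + 724.3·0.6331 = 539.0 pbw
  CaO: 54.96·0.3034 = 16.67 pbw
  Li2O: 169.1·0.4022 = 68.01 pbw
  SrO: 331.1·0.6962 = 230.5 pbw
  ZrO2: 247.5·0.6740 = 166.8 pbw
  MgO: 54.96·0.2147 + 280.3·0.4775 + 724.3·0.3181 = 376.0 pbw
LOI: 169.1·0.5978 + 54.96·0.4819 + 280.3·0.5225 + 247.5·0.001000 + 331.1·0.3038 + 724.3·0.04880 = 410.2 pbw
Resulting glass, batch − LOI: 1807 − 410.2 = 1397 pbw (consistent with Σ oxide mass)
wt % = oxide mass / glass mass × 100

Glass mass = 1397 pbw (batch 1807 − LOI 410.2).
Composition: SiO2 38.58%, CaO 1.194%, Li2O 4.868%, SrO 16.50%, ZrO2 11.94%, MgO 26.92%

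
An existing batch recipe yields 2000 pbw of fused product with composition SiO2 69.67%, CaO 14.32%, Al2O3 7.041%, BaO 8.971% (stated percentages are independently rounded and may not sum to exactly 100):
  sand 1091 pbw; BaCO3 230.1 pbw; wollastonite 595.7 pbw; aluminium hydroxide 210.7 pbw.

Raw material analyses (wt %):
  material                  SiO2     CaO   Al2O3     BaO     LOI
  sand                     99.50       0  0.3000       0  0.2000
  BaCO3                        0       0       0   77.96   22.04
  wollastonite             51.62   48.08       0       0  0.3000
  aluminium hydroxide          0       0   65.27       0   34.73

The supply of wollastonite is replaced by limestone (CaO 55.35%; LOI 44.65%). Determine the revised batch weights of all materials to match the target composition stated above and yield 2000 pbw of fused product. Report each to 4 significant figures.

Revised batch per 2000 pbw fused product:
  sand: 1400 pbw
  BaCO3: 230.1 pbw
  limestone: 517.4 pbw
  aluminium hydroxide: 209.3 pbw
Total batch = 2357 pbw; LOI loss = 357.2 pbw

All internal work maintains full precision at all times — the intermediate values are shown with 4-significant-digit rounding at each printed step. Each reported result is rounded exactly once. Derived quantities are recomputed at exact precision (the four compositions, the yield, net glass mass, the totals, ignition loss) using the weight values per 2000 pbw of glass as written in problem or answer.
Target masses of each oxide per 2000 pbw fused product:
  SiO2: 69.67% × 2000 = 1393 pbw
  CaO: 14.32% × 2000 = 286.4 pbw
  Al2O3: 7.041% × 2000 = 140.8 pbw
  BaO: 8.971% × 2000 = 179.4 pbw
Verifying the oxide balance per the reported batch figures, for the quoted basis mass (every target is met by its sum modulo rounding of the values):
  SiO2: 1400·0.9950 = 1393 pbw (target 1393 pbw)
  CaO: 517.4·0.5535 = 286.4 pbw (target 286.4 pbw)
  Al2O3: 1400·0.003000 + 209.3·0.6527 = 140.8 pbw (target 140.8 pbw)
  BaO: 230.1·0.7796 = 179.4 pbw (target 179.4 pbw)
Glass mass check: Σ batch − LOI loss = 2000 pbw (summing oxide targets gives 2000 pbw; with the basis standing at 2000 pbw — deltas are rounding alone).
Total batch = Σ batch = 2357 pbw; LOI removed, Σ of batch·LOI: 357.2 pbw; glass ÷ batch gives a yield of 84.84%.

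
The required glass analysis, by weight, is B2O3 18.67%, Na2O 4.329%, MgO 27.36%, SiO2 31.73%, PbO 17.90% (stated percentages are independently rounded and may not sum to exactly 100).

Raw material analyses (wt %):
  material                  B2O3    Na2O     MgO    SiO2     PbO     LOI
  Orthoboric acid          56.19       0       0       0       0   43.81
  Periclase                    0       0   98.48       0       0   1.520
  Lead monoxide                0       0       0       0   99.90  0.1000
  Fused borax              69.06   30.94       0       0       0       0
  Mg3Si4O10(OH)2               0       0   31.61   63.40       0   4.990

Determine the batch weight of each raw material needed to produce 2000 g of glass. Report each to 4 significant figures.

Batch per 2000 g glass:
  Orthoboric acid: 320.6 g
  Periclase: 234.4 g
  Lead monoxide: 358.4 g
  Fused borax: 279.8 g
  Mg3Si4O10(OH)2: 1001 g
Total batch = 2194 g; LOI loss = 194.3 g; yield = 91.14%

Values along the way are displayed, with 4-significant-figure rounding, within the worked lines; the working math keeps full float precision at each step; a single rounding completes each reported value — derived quantities, including LOI, totals, the five compositions, glass mass, the yield, are carried from the batch weights per 2000 g of glass in full precision as set out in the problem or the answer.
Oxide-by-oxide targets in 2000 g glass:
  B2O3: 18.67% × 2000 = 373.4 g
  Na2O: 4.329% × 2000 = 86.58 g
  MgO: 27.36% × 2000 = 547.2 g
  SiO2: 31.73% × 2000 = 634.6 g
  PbO: 17.90% × 2000 = 358.0 g
Verifying the oxide balance with the batch weights as given, under the basis named above (sums match the target masses inside rounding margins):
  B2O3: 320.6·0.5619 + 279.8·0.6906 = 373.4 g (target 373.4 g)
  Na2O: 279.8·0.3094 = 86.57 g (target 86.58 g)
  MgO: 234.4·0.9848 + 1001·0.3161 = 547.3 g (target 547.2 g)
  SiO2: 1001·0.6340 = 634.6 g (target 634.6 g)
  PbO: 358.4·0.9990 = 358.0 g (target 358.0 g)
Glass-mass closure: net batch after ignition = 2000 g (summing oxide targets gives 2000 g; versus the stated basis of 2000 g — a pure rounding effect).
Adding the batch up: Σ batch = 2194 g; the LOI term Σ batch·LOI equals 194.3 g; yield, glass over the total, = 91.14%.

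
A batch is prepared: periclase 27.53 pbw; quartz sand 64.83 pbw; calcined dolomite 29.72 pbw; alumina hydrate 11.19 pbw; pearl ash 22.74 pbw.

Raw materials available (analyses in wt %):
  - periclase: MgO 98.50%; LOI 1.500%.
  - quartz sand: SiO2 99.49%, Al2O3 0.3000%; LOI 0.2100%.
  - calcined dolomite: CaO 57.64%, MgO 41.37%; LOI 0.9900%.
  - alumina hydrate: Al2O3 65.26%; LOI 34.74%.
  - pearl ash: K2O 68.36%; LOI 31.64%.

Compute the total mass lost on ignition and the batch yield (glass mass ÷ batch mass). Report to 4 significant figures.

Rounding to 4 significant digits extends to every intermediate as displayed — the working math maintains exact precision through the solve; exactly one rounding lands on every reported result. All derived quantities, including yield, five oxide percentages, glass mass, ignition loss, totals, are re-derived from the batch weights for 144.1 pbw of glass at full precision as they appear in the problem or answer text.
Ignition loss by material:
  periclase: 27.53 × 0.01500 = 0.4129 pbw
  quartz sand: 64.83 × 0.002100 = 0.1361 pbw
  calcined dolomite: 29.72 × 0.009900 = 0.2942 pbw
  alumina hydrate: 11.19 × 0.3474 = 3.887 pbw
  pearl ash: 22.74 × 0.3164 = 7.195 pbw
Total LOI = 11.93 pbw
Glass = batch − LOI = 156.0 − 11.93 = 144.1 pbw

LOI loss = 11.93 pbw; glass = 144.1 pbw; yield = 92.36%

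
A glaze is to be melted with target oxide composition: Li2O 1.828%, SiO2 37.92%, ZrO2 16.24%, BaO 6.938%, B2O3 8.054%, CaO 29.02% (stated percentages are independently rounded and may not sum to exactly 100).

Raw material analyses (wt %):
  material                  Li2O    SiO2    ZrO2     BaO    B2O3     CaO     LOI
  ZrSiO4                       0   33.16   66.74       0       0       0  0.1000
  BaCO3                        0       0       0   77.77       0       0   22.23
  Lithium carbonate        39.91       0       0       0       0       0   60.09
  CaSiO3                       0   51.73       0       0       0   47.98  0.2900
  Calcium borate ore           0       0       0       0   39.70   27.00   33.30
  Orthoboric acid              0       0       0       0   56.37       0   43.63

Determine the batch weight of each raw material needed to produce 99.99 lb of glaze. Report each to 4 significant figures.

Batch per 99.99 lb glaze:
  ZrSiO4: 24.33 lb
  BaCO3: 8.920 lb
  Lithium carbonate: 4.580 lb
  CaSiO3: 57.70 lb
  Calcium borate ore: 4.936 lb
  Orthoboric acid: 10.81 lb
Total batch = 111.3 lb; LOI loss = 11.29 lb; yield = 89.86%

Full precision is held all the way through — mid-chain values appear rounded off to 4 significant digits in the working — each reported number takes exactly one rounding. The derived quantities are recomputed from the batch weights on 99.99 lb of glass at full precision (glass mass, LOI, yield, the six compositions, the totals), as set out in question or answer.
The oxide mass targets at 99.99 lb glaze:
  Li2O: 1.828% × 99.99 = 1.828 lb
  SiO2: 37.92% × 99.99 = 37.92 lb
  ZrO2: 16.24% × 99.99 = 16.24 lb
  BaO: 6.938% × 99.99 = 6.937 lb
  B2O3: 8.054% × 99.99 = 8.053 lb
  CaO: 29.02% × 99.99 = 29.02 lb
Sums-versus-targets review with the batch weights as given, per the basis as stated (summed amounts equal target values inside rounding margins):
  Li2O: 4.580·0.3991 = 1.828 lb (target 1.828 lb)
  SiO2: 24.33·0.3316 + 57.70·0.5173 = 37.92 lb (target 37.92 lb)
  ZrO2: 24.33·0.6674 = 16.24 lb (target 16.24 lb)
  BaO: 8.920·0.7777 = 6.937 lb (target 6.937 lb)
  B2O3: 4.936·0.3970 + 10.81·0.5637 = 8.053 lb (target 8.053 lb)
  CaO: 57.70·0.4798 + 4.936·0.2700 = 29.02 lb (target 29.02 lb)
Glass-mass bookkeeping: whole batch net of LOI = 99.99 lb (summing oxide targets gives 99.99 lb; versus the stated basis of 99.99 lb — deltas are rounding alone).
Total batch = Σ batch = 111.3 lb; LOI removed, Σ of batch·LOI: 11.29 lb; yield = glass ÷ total batch = 89.86%.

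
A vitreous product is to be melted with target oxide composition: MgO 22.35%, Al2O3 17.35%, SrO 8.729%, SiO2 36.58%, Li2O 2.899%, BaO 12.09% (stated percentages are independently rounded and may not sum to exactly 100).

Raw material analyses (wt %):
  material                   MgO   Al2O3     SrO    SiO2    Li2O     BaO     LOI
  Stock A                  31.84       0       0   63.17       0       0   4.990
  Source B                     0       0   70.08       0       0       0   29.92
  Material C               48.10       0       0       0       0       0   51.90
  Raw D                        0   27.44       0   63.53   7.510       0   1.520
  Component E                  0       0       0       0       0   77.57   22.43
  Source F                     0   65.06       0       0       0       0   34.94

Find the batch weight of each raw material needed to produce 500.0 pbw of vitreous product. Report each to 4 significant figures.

Batch per 500.0 pbw vitreous product:
  Stock A: 95.43 pbw
  Source B: 62.28 pbw
  Material C: 169.2 pbw
  Raw D: 193.0 pbw
  Component E: 77.93 pbw
  Source F: 51.93 pbw
Total batch = 649.8 pbw; LOI loss = 149.8 pbw; yield = 76.95%

The intermediate values are displayed (rounded to four significant digits) across the worked steps. Every computation maintains full precision through every step — each reported figure carries a single rounding — all derived quantities, including yield, the totals, glass mass, ignition loss, six oxide percentages, are carried using the weight values on 500.0 pbw of glass in full precision, exactly as shown in the problem or the answer.
The oxide mass targets at 500.0 pbw vitreous product:
  MgO: 22.35% × 500.0 = 111.8 pbw
  Al2O3: 17.35% × 500.0 = 86.75 pbw
  SrO: 8.729% × 500.0 = 43.64 pbw
  SiO2: 36.58% × 500.0 = 182.9 pbw
  Li2O: 2.899% × 500.0 = 14.50 pbw
  BaO: 12.09% × 500.0 = 60.45 pbw
Mass-balance tally per oxide applying the batch weights above, at the basis given (target by target, the sums agree modulo rounding of the values):
  MgO: 95.43·0.3184 + 169.2·0.4810 = 111.8 pbw (target 111.8 pbw)
  Al2O3: 193.0·0.2744 + 51.93·0.6506 = 86.74 pbw (target 86.75 pbw)
  SrO: 62.28·0.7008 = 43.65 pbw (target 43.64 pbw)
  SiO2: 95.43·0.6317 + 193.0·0.6353 = 182.9 pbw (target 182.9 pbw)
  Li2O: 193.0·0.07510 = 14.49 pbw (target 14.50 pbw)
  BaO: 77.93·0.7757 = 60.45 pbw (target 60.45 pbw)
Mass balance on the glass: batch total minus LOI = 500.0 pbw (the Σ of target masses is 500.0 pbw; with the basis standing at 500.0 pbw — differing by rounding only).
Total batch = Σ batch = 649.8 pbw; loss to ignition Σ batch·LOI = 149.8 pbw; as yield: glass ÷ batch → 76.95%.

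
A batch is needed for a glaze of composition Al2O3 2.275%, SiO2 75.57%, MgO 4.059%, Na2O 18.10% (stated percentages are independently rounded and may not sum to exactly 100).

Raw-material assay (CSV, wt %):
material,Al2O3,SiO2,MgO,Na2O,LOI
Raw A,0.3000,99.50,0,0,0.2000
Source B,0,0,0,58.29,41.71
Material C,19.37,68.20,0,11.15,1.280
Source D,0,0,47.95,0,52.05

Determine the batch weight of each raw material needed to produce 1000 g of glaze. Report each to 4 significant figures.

The working math keeps exact precision through the solve. In-progress results are displayed, with 4-significant-digit rounding, between the steps; every reported result undergoes a single rounding — all derived quantities (net glass mass, the four compositions, yield, totals, LOI) are computed starting from the weights per 1000 g of glass in exact precision as they appear in question or answer.
Target masses of each oxide per 1000 g glaze:
  Al2O3: 2.275% × 1000 = 22.75 g
  SiO2: 75.57% × 1000 = 755.7 g
  MgO: 4.059% × 1000 = 40.59 g
  Na2O: 18.10% × 1000 = 181.0 g
Oxide-by-oxide audit using the reported weights, versus the basis set out (oxide sums agree with the targets inside rounding margins):
  Al2O3: 686.3·0.003000 + 106.8·0.1937 = 22.75 g (target 22.75 g)
  SiO2: 686.3·0.9950 + 106.8·0.6820 = 755.7 g (target 755.7 g)
  MgO: 84.65·0.4795 = 40.59 g (target 40.59 g)
  Na2O: 290.1·0.5829 + 106.8·0.1115 = 181.0 g (target 181.0 g)
The glass-mass cross-check: total batch − LOI = 1000 g (targets for the oxides total 1000 g; against the stated basis, 1000 g — any gap is answer rounding).
Whole-batch sum: Σ batch = 1168 g; ignition loss, Σ(batch × LOI) = 167.8 g; glass ÷ batch gives a yield of 85.63%.

Batch per 1000 g glaze:
  Raw A: 686.3 g
  Source B: 290.1 g
  Material C: 106.8 g
  Source D: 84.65 g
Total batch = 1168 g; LOI loss = 167.8 g; yield = 85.63%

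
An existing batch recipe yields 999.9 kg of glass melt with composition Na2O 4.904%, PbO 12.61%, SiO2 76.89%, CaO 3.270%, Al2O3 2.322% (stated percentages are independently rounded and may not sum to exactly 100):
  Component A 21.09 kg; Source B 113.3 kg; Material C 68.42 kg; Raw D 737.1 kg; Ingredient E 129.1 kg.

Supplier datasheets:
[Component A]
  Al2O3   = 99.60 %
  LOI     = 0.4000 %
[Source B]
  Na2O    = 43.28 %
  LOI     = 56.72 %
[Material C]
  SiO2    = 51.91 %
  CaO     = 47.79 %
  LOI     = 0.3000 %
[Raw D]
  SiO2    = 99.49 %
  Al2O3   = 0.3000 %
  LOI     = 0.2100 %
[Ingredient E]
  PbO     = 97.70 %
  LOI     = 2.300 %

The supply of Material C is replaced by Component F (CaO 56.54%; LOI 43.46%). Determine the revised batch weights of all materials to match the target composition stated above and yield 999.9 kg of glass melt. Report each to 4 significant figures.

Revised batch per 999.9 kg glass melt:
  Component A: 20.98 kg
  Source B: 113.3 kg
  Component F: 57.83 kg
  Raw D: 772.8 kg
  Ingredient E: 129.1 kg
Total batch = 1094 kg; LOI loss = 94.07 kg

All internal work carries full precision end to end. The intermediate values are displayed, with 4-significant-figure rounding, in the working; every reported figure is rounded once only; derived quantities (the yield, five oxide percentages, totals, ignition loss, glass mass) are carried from the batch weights per 999.9 kg of glass at full float precision precisely as stated by the problem or answer text.
Per-oxide target masses for 999.9 kg glass melt:
  Na2O: 4.904% × 999.9 = 49.04 kg
  PbO: 12.61% × 999.9 = 126.1 kg
  SiO2: 76.89% × 999.9 = 768.8 kg
  CaO: 3.270% × 999.9 = 32.70 kg
  Al2O3: 2.322% × 999.9 = 23.22 kg
Verifying the oxide balance given the weights on record, per the basis as stated (target by target, the sums agree inside rounding margins):
  Na2O: 113.3·0.4328 = 49.04 kg (target 49.04 kg)
  PbO: 129.1·0.9770 = 126.1 kg (target 126.1 kg)
  SiO2: 772.8·0.9949 = 768.9 kg (target 768.8 kg)
  CaO: 57.83·0.5654 = 32.70 kg (target 32.70 kg)
  Al2O3: 20.98·0.9960 + 772.8·0.003000 = 23.21 kg (target 23.22 kg)
The glass-mass cross-check: the batch minus its LOI: 999.9 kg (summing oxide targets gives 999.9 kg; the stated basis being 999.9 kg — rounding explains the deltas).
Batch grand total — Σ batch = 1094 kg; Σ batch·LOI gives LOI loss = 94.07 kg; yield: glass divided by total = 91.40%.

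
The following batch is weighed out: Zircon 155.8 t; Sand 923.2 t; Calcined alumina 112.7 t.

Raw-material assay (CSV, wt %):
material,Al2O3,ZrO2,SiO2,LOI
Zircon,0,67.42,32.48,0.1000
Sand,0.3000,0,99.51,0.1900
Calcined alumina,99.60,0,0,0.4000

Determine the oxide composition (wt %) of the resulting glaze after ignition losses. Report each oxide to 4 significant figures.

All internal work maintains full precision throughout; mid-chain values are shown (rounded to 4 significant figures) on the page; each reported value carries a single rounding. All derived quantities (net glass mass, totals, the three compositions, LOI, the yield) are re-derived at full precision from the weighed amounts for 1189 t of glass as written in the problem or answer text.
Oxide masses out of the charge:
  Al2O3: 923.2·0.003000 + 112.7·0.9960 = 115.0 t
  ZrO2: 155.8·0.6742 = 105.0 t
  SiO2: 155.8·0.3248 + 923.2·0.9951 = 969.3 t
LOI: 155.8·0.001000 + 923.2·0.001900 + 112.7·0.004000 = 2.361 t
Net of LOI, the glass mass = 1192 − 2.361 = 1189 t (= the summed oxide contributions)
oxide / glass × 100 gives the wt %

Glass mass = 1189 t (batch 1192 − LOI 2.361).
Composition: Al2O3 9.671%, ZrO2 8.832%, SiO2 81.50%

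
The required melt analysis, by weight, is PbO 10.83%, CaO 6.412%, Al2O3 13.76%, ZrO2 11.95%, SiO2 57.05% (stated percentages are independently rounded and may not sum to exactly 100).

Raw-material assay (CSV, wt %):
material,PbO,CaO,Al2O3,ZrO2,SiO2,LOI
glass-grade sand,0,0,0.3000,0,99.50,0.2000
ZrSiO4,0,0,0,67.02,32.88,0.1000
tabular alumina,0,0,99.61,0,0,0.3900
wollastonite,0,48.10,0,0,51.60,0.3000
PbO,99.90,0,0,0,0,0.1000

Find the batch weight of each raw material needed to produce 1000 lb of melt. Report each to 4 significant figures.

Batch per 1000 lb melt:
  glass-grade sand: 445.3 lb
  ZrSiO4: 178.3 lb
  tabular alumina: 136.8 lb
  wollastonite: 133.3 lb
  PbO: 108.4 lb
Total batch = 1002 lb; LOI loss = 2.111 lb; yield = 99.79%

All arithmetic runs at full float precision at all times — mid-chain values are displayed rounded off to 4 significant figures on the page. Every reported result takes just one rounding. The derived quantities, which include the totals, five oxide percentages, LOI, yield, net glass mass, are re-derived in exact precision, exactly as printed in the problem or the answer, from the weighed amounts for 1000 lb of glass.
Oxide-by-oxide targets in 1000 lb melt:
  PbO: 10.83% × 1000 = 108.3 lb
  CaO: 6.412% × 1000 = 64.12 lb
  Al2O3: 13.76% × 1000 = 137.6 lb
  ZrO2: 11.95% × 1000 = 119.5 lb
  SiO2: 57.05% × 1000 = 570.5 lb
Checking each oxide sum given the weights on record, against the basis in use (each sum matches its target mass once rounding is allowed for):
  PbO: 108.4·0.9990 = 108.3 lb (target 108.3 lb)
  CaO: 133.3·0.4810 = 64.12 lb (target 64.12 lb)
  Al2O3: 445.3·0.003000 + 136.8·0.9961 = 137.6 lb (target 137.6 lb)
  ZrO2: 178.3·0.6702 = 119.5 lb (target 119.5 lb)
  SiO2: 445.3·0.9950 + 178.3·0.3288 + 133.3·0.5160 = 570.5 lb (target 570.5 lb)
Auditing the glass mass value: whole batch net of LOI = 1000 lb (summing oxide targets gives 1000 lb; stated basis 1000 lb — deltas are rounding alone).
Batch total: Σ batch = 1002 lb; LOI loss = Σ batch·LOI = 2.111 lb; glass ÷ batch gives a yield of 99.79%.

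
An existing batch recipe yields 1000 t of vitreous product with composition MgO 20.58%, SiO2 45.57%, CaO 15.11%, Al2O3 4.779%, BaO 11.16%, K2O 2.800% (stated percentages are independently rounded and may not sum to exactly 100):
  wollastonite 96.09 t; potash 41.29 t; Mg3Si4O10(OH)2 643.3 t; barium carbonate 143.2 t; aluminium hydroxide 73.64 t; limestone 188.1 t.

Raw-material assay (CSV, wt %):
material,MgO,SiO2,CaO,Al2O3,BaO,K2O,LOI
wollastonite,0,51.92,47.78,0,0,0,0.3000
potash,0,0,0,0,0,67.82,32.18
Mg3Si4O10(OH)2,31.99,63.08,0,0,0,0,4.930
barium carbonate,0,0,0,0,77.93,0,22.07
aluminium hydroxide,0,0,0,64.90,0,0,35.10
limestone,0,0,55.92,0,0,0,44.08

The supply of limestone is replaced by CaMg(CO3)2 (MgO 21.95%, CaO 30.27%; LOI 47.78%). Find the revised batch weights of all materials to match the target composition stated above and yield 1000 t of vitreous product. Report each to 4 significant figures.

Each numeric step holds exact precision end to end. Values along the way are displayed with 4-significant-digit rounding when written out; a single rounding completes every reported result. Derived quantities, including ignition loss, six oxide percentages, glass mass, the totals, the yield, are computed from the batch weights at 1000 t of glass in full float precision, precisely as stated by the question or the answer.
Oxide mass targets, per 1000 t vitreous product:
  MgO: 20.58% × 1000 = 205.8 t
  SiO2: 45.57% × 1000 = 455.7 t
  CaO: 15.11% × 1000 = 151.1 t
  Al2O3: 4.779% × 1000 = 47.79 t
  BaO: 11.16% × 1000 = 111.6 t
  K2O: 2.800% × 1000 = 28.00 t
Sums-versus-targets review with the batch weights as given, on the stated basis (oxide sums agree with the targets up to rounding of the answer):
  MgO: 540.4·0.3199 + 150.1·0.2195 = 205.8 t (target 205.8 t)
  SiO2: 221.2·0.5192 + 540.4·0.6308 = 455.7 t (target 455.7 t)
  CaO: 221.2·0.4778 + 150.1·0.3027 = 151.1 t (target 151.1 t)
  Al2O3: 73.64·0.6490 = 47.79 t (target 47.79 t)
  BaO: 143.2·0.7793 = 111.6 t (target 111.6 t)
  K2O: 41.29·0.6782 = 28.00 t (target 28.00 t)
Consistency of the glass mass: batch Σ − ignition loss = 1000 t (the targets, summed, come to 1000 t; against the stated basis, 1000 t — any gap is answer rounding).
Batch total: Σ batch = 1170 t; LOI loss = Σ batch·LOI = 169.8 t; as yield: glass ÷ batch → 85.49%.

Revised batch per 1000 t vitreous product:
  wollastonite: 221.2 t
  potash: 41.29 t
  Mg3Si4O10(OH)2: 540.4 t
  barium carbonate: 143.2 t
  aluminium hydroxide: 73.64 t
  CaMg(CO3)2: 150.1 t
Total batch = 1170 t; LOI loss = 169.8 t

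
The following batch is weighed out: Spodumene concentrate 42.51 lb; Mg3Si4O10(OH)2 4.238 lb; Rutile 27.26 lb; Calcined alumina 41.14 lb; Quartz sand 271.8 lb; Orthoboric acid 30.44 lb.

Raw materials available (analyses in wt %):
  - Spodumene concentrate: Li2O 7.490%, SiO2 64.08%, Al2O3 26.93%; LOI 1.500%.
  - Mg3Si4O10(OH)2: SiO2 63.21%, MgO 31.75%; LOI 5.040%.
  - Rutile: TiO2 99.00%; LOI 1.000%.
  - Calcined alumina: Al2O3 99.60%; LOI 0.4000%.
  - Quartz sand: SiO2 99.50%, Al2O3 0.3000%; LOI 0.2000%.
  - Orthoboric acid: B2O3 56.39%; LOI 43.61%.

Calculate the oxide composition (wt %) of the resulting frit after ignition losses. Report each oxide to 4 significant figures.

In-progress results are shown rounded off to 4 significant digits alongside each step; every computation runs at full float precision all the way through — exactly one rounding is applied to each reported figure. All derived quantities are rebuilt from the weighed amounts for 402.3 lb of glass in exact precision (net glass mass, the yield, LOI, totals, the six compositions), precisely as stated by the problem or answer text.
Oxide masses out of the charge:
  B2O3: 30.44·0.5639 = 17.17 lb
  Li2O: 42.51·0.07490 = 3.184 lb
  TiO2: 27.26·0.9900 = 26.99 lb
  SiO2: 42.51·0.6408 + 4.238·0.6321 + 271.8·0.9950 = 300.4 lb
  MgO: 4.238·0.3175 = 1.346 lb
  Al2O3: 42.51·0.2693 + 41.14·0.9960 + 271.8·0.003000 = 53.24 lb
LOI: 42.51·0.01500 + 4.238·0.05040 + 27.26·0.01000 + 41.14·0.004000 + 271.8·0.002000 + 30.44·0.4361 = 15.11 lb
Resulting glass, batch − LOI: 417.4 − 15.11 = 402.3 lb (= the summed oxide contributions)
oxide / glass × 100 gives the wt %

Glass mass = 402.3 lb (batch 417.4 − LOI 15.11).
Composition: B2O3 4.267%, Li2O 0.7915%, TiO2 6.709%, SiO2 74.66%, MgO 0.3345%, Al2O3 13.23%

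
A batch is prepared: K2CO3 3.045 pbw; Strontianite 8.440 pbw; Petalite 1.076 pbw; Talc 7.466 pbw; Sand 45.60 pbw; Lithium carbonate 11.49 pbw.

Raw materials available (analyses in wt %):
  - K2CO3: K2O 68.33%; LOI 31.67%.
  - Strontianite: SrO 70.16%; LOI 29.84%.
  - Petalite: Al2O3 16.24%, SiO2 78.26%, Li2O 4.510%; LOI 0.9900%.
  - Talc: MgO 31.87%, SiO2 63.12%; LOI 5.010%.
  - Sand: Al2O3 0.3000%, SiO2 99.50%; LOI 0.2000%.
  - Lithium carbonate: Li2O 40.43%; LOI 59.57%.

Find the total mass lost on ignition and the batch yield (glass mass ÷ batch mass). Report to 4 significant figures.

LOI loss = 10.80 pbw; glass = 66.31 pbw; yield = 85.99%

In-progress results are shown, with 4-significant-figure rounding, as written. Exact precision is held from start to finish — each reported figure undergoes a single rounding; the derived quantities, including yield, ignition loss, six oxide percentages, net glass mass, totals, are carried starting from the weights per 66.31 pbw of glass in full float precision, as given in the problem or the answer.
Material-by-material LOI:
  K2CO3: 3.045 × 0.3167 = 0.9644 pbw
  Strontianite: 8.440 × 0.2984 = 2.518 pbw
  Petalite: 1.076 × 0.009900 = 0.01065 pbw
  Talc: 7.466 × 0.05010 = 0.3740 pbw
  Sand: 45.60 × 0.002000 = 0.09120 pbw
  Lithium carbonate: 11.49 × 0.5957 = 6.845 pbw
Total LOI = 10.80 pbw
Glass = batch − LOI = 77.12 − 10.80 = 66.31 pbw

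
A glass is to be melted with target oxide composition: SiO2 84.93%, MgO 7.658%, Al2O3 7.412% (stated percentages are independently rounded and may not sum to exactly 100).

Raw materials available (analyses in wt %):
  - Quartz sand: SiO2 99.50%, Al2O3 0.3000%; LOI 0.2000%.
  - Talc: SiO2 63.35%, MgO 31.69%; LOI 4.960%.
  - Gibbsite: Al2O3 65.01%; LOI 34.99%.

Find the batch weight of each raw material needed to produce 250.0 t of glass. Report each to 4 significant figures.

Batch per 250.0 t glass:
  Quartz sand: 174.9 t
  Talc: 60.41 t
  Gibbsite: 27.70 t
Total batch = 263.0 t; LOI loss = 13.04 t; yield = 95.04%

Every computation carries full float precision at every stage — the intermediate values are printed rounded to 4 significant figures in the printout — each reported figure takes just one rounding. Derived quantities are rebuilt in full precision (net glass mass, the three compositions, the yield, the totals, ignition loss) from the batch weights on 250.0 t of glass exactly as shown in the question or the answer.
Per-oxide target masses for 250.0 t glass:
  SiO2: 84.93% × 250.0 = 212.3 t
  MgO: 7.658% × 250.0 = 19.14 t
  Al2O3: 7.412% × 250.0 = 18.53 t
Oxide-by-oxide audit using the reported weights, versus the basis set out (every target is met by its sum inside rounding margins):
  SiO2: 174.9·0.9950 + 60.41·0.6335 = 212.3 t (target 212.3 t)
  MgO: 60.41·0.3169 = 19.14 t (target 19.14 t)
  Al2O3: 174.9·0.003000 + 27.70·0.6501 = 18.53 t (target 18.53 t)
Glass mass check: whole batch net of LOI = 250.0 t (oxide target masses add up to 250.0 t; the stated basis being 250.0 t — rounding explains the deltas).
Batch grand total — Σ batch = 263.0 t; the LOI term Σ batch·LOI equals 13.04 t; glass ÷ batch gives a yield of 95.04%.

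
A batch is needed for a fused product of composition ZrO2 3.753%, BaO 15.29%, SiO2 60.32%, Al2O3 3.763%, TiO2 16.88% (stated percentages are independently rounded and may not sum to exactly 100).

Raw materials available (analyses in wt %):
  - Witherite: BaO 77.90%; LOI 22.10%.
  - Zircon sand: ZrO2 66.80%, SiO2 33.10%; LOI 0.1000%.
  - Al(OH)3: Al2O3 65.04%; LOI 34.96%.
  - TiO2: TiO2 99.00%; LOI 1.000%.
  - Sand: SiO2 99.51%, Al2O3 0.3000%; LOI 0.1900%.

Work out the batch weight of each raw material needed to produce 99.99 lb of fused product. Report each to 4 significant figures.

All internal work carries full precision throughout. Working values appear rounded to 4 significant digits as written; every reported figure carries a single rounding. All derived quantities (totals, yield, net glass mass, LOI, the five compositions) are recomputed starting from the weights at 99.99 lb of glass in full precision as quoted within the problem or answer text.
Oxide-by-oxide targets in 99.99 lb fused product:
  ZrO2: 3.753% × 99.99 = 3.753 lb
  BaO: 15.29% × 99.99 = 15.29 lb
  SiO2: 60.32% × 99.99 = 60.31 lb
  Al2O3: 3.763% × 99.99 = 3.763 lb
  TiO2: 16.88% × 99.99 = 16.88 lb
Oxide-by-oxide audit from the weights as reported, at the basis given (every target is met by its sum net of answer rounding effects):
  ZrO2: 5.618·0.6680 = 3.753 lb (target 3.753 lb)
  BaO: 19.63·0.7790 = 15.29 lb (target 15.29 lb)
  SiO2: 5.618·0.3310 + 58.74·0.9951 = 60.31 lb (target 60.31 lb)
  Al2O3: 5.514·0.6504 + 58.74·0.003000 = 3.763 lb (target 3.763 lb)
  TiO2: 17.05·0.9900 = 16.88 lb (target 16.88 lb)
Consistency of the glass mass: total charge less LOI = 100.0 lb (the Σ of target masses is 100.0 lb; against the stated basis, 99.99 lb — any gap is answer rounding).
Summing the batch: Σ batch = 106.6 lb; Σ batch·LOI gives LOI loss = 6.554 lb; yield: glass divided by total = 93.85%.

Batch per 99.99 lb fused product:
  Witherite: 19.63 lb
  Zircon sand: 5.618 lb
  Al(OH)3: 5.514 lb
  TiO2: 17.05 lb
  Sand: 58.74 lb
Total batch = 106.6 lb; LOI loss = 6.554 lb; yield = 93.85%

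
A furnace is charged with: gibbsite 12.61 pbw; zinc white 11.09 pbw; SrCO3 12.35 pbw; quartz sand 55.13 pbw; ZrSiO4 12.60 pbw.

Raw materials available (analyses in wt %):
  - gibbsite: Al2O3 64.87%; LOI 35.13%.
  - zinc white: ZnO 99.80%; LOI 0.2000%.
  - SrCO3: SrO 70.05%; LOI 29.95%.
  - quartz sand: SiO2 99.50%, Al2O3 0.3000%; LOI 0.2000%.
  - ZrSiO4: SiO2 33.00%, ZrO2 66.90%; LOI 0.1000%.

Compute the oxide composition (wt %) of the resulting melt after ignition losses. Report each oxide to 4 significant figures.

Glass mass = 95.51 pbw (batch 103.8 − LOI 8.274).
Composition: SiO2 61.79%, Al2O3 8.738%, ZnO 11.59%, ZrO2 8.826%, SrO 9.058%

All internal work holds full precision end to end. Rounding to 4 significant digits applies to every in-between result as displayed. A single rounding yields each reported number — derived quantities, including ignition loss, yield, glass mass, totals, five oxide percentages, are rebuilt from the weighed amounts at 95.51 pbw of glass in exact precision as set out in the problem or answer text.
Oxide masses out of the charge:
  SiO2: 55.13·0.9950 + 12.60·0.3300 = 59.01 pbw
  Al2O3: 12.61·0.6487 + 55.13·0.003000 = 8.345 pbw
  ZnO: 11.09·0.9980 = 11.07 pbw
  ZrO2: 12.60·0.6690 = 8.429 pbw
  SrO: 12.35·0.7005 = 8.651 pbw
LOI: 12.61·0.3513 + 11.09·0.002000 + 12.35·0.2995 + 55.13·0.002000 + 12.60·0.001000 = 8.274 pbw
Glass = total batch minus LOI = 103.8 − 8.274 = 95.51 pbw (= Σ oxide masses)
percent by weight: oxide/glass ×100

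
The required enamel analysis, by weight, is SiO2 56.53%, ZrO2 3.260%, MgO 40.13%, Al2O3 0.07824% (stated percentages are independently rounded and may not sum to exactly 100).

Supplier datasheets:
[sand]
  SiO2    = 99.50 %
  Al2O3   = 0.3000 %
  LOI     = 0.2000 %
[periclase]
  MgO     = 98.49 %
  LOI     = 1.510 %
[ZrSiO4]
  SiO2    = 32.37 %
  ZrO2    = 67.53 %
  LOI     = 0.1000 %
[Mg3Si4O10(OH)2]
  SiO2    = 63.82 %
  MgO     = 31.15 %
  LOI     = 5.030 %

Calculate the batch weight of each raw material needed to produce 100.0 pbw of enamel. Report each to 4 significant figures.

Full precision is held all the way through; intermediates are shown with 4-significant-digit rounding within the worked lines. Every reported figure is rounded a single time. The derived quantities, which include LOI, yield, the four compositions, net glass mass, the totals, are re-derived at full float precision, as quoted within either problem or answer, using the weight values at 100.0 pbw of glass.
Target masses of each oxide per 100.0 pbw enamel:
  SiO2: 56.53% × 100.0 = 56.53 pbw
  ZrO2: 3.260% × 100.0 = 3.260 pbw
  MgO: 40.13% × 100.0 = 40.13 pbw
  Al2O3: 0.07824% × 100.0 = 0.07824 pbw
A balance pass over the oxides, applying the batch weights above, for the quoted basis mass (oxide sums agree with the targets given rounding of the digits):
  SiO2: 26.08·0.9950 + 4.827·0.3237 + 45.47·0.6382 = 56.53 pbw (target 56.53 pbw)
  ZrO2: 4.827·0.6753 = 3.260 pbw (target 3.260 pbw)
  MgO: 26.36·0.9849 + 45.47·0.3115 = 40.13 pbw (target 40.13 pbw)
  Al2O3: 26.08·0.003000 = 0.07824 pbw (target 0.07824 pbw)
Glass-mass sanity pass: batch Σ − ignition loss = 99.99 pbw (targets for the oxides total 100.0 pbw; with the basis standing at 100.0 pbw — deltas are rounding alone).
Adding the batch up: Σ batch = 102.7 pbw; the LOI term Σ batch·LOI equals 2.742 pbw; glass ÷ batch gives a yield of 97.33%.

Batch per 100.0 pbw enamel:
  sand: 26.08 pbw
  periclase: 26.36 pbw
  ZrSiO4: 4.827 pbw
  Mg3Si4O10(OH)2: 45.47 pbw
Total batch = 102.7 pbw; LOI loss = 2.742 pbw; yield = 97.33%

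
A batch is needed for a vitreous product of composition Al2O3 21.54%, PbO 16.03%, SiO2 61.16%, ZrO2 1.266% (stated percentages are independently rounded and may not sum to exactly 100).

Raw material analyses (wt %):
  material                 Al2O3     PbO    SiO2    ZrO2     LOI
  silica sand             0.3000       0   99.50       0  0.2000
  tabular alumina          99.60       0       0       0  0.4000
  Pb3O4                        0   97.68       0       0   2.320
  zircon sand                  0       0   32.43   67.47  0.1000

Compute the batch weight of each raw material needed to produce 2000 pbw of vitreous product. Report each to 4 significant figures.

Batch per 2000 pbw vitreous product:
  silica sand: 1217 pbw
  tabular alumina: 428.9 pbw
  Pb3O4: 328.2 pbw
  zircon sand: 37.53 pbw
Total batch = 2012 pbw; LOI loss = 11.80 pbw; yield = 99.41%

The intermediate values are printed rounded off to 4 significant figures when written out. Every computation keeps full precision from first step to last — a single rounding completes every reported value. The derived quantities are carried in full precision (totals, the four compositions, ignition loss, glass mass, the yield) from the batch weights at 2000 pbw of glass, as set out in the problem or the answer.
Target oxide masses per 2000 pbw vitreous product:
  Al2O3: 21.54% × 2000 = 430.8 pbw
  PbO: 16.03% × 2000 = 320.6 pbw
  SiO2: 61.16% × 2000 = 1223 pbw
  ZrO2: 1.266% × 2000 = 25.32 pbw
Oxide-by-oxide audit per the reported batch figures, against the basis in use (target by target, the sums agree modulo rounding of the values):
  Al2O3: 1217·0.003000 + 428.9·0.9960 = 430.8 pbw (target 430.8 pbw)
  PbO: 328.2·0.9768 = 320.6 pbw (target 320.6 pbw)
  SiO2: 1217·0.9950 + 37.53·0.3243 = 1223 pbw (target 1223 pbw)
  ZrO2: 37.53·0.6747 = 25.32 pbw (target 25.32 pbw)
Glass-mass sanity pass: batch total minus LOI = 2000 pbw (oxide target masses add up to 2000 pbw; against the stated basis, 2000 pbw — deltas are rounding alone).
Summing the batch: Σ batch = 2012 pbw; loss to ignition Σ batch·LOI = 11.80 pbw; yield = glass ÷ total batch = 99.41%.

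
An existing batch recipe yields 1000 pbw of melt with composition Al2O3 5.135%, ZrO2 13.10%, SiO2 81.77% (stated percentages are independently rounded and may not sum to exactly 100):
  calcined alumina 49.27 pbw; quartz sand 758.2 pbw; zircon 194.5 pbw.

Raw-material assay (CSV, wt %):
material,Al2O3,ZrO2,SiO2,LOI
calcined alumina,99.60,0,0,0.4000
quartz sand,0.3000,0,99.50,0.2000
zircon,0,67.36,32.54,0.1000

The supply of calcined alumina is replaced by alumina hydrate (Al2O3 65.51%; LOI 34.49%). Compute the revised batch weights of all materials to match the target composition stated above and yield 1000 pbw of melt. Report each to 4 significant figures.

Intermediates are displayed (rounded to 4 significant digits) as written; all internal work holds exact precision from start to finish — a single rounding produces each reported value. Derived quantities are computed at exact precision (the yield, three oxide percentages, net glass mass, ignition loss, totals) starting from the weights at 1000 pbw of glass, precisely as stated by the problem or answer text.
Per-oxide target masses for 1000 pbw melt:
  Al2O3: 5.135% × 1000 = 51.35 pbw
  ZrO2: 13.10% × 1000 = 131.0 pbw
  SiO2: 81.77% × 1000 = 817.7 pbw
Checking each oxide sum with the batch weights as given, at the basis given (sum by sum, the targets are met given rounding of the digits):
  Al2O3: 74.91·0.6551 + 758.2·0.003000 = 51.35 pbw (target 51.35 pbw)
  ZrO2: 194.5·0.6736 = 131.0 pbw (target 131.0 pbw)
  SiO2: 758.2·0.9950 + 194.5·0.3254 = 817.7 pbw (target 817.7 pbw)
Consistency of the glass mass: Σ batch − LOI loss = 1000 pbw (targets for the oxides total 1000 pbw; versus the stated basis of 1000 pbw — gaps are rounding artifacts).
Total batch = Σ batch = 1028 pbw; the LOI term Σ batch·LOI equals 27.55 pbw; glass ÷ batch gives a yield of 97.32%.

Revised batch per 1000 pbw melt:
  alumina hydrate: 74.91 pbw
  quartz sand: 758.2 pbw
  zircon: 194.5 pbw
Total batch = 1028 pbw; LOI loss = 27.55 pbw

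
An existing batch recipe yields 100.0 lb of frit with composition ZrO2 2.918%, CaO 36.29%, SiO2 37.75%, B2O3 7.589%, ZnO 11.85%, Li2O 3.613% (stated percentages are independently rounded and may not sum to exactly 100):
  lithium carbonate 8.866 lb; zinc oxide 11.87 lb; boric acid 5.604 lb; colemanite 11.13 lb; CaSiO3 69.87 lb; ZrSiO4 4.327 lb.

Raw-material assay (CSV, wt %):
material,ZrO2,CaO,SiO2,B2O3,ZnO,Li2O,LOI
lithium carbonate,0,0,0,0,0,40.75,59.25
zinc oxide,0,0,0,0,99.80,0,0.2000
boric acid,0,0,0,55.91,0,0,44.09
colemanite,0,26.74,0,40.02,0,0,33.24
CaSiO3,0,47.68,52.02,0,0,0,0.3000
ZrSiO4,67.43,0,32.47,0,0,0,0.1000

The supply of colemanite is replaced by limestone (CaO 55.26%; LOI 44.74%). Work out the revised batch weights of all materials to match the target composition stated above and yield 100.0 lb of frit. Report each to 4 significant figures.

Revised batch per 100.0 lb frit:
  lithium carbonate: 8.866 lb
  zinc oxide: 11.87 lb
  boric acid: 13.57 lb
  limestone: 5.388 lb
  CaSiO3: 69.87 lb
  ZrSiO4: 4.327 lb
Total batch = 113.9 lb; LOI loss = 13.88 lb

Values along the way are shown rounded off to 4 significant figures when written out; full float precision is held from first step to last — every reported figure is rounded only once; all derived quantities, which include the yield, six oxide percentages, ignition loss, the totals, glass mass, are re-derived in full float precision, as given in the problem or the answer, using the weight values on 100.0 lb of glass.
Target masses of each oxide per 100.0 lb frit:
  ZrO2: 2.918% × 100.0 = 2.918 lb
  CaO: 36.29% × 100.0 = 36.29 lb
  SiO2: 37.75% × 100.0 = 37.75 lb
  B2O3: 7.589% × 100.0 = 7.589 lb
  ZnO: 11.85% × 100.0 = 11.85 lb
  Li2O: 3.613% × 100.0 = 3.613 lb
Mass-balance tally per oxide on the weights just shown, under the basis named above (every target is met by its sum up to rounding of the answer):
  ZrO2: 4.327·0.6743 = 2.918 lb (target 2.918 lb)
  CaO: 5.388·0.5526 + 69.87·0.4768 = 36.29 lb (target 36.29 lb)
  SiO2: 69.87·0.5202 + 4.327·0.3247 = 37.75 lb (target 37.75 lb)
  B2O3: 13.57·0.5591 = 7.587 lb (target 7.589 lb)
  ZnO: 11.87·0.9980 = 11.85 lb (target 11.85 lb)
  Li2O: 8.866·0.4075 = 3.613 lb (target 3.613 lb)
Glass-mass closure: whole batch net of LOI = 100.0 lb (the Σ of target masses is 100.0 lb; versus the stated basis of 100.0 lb — a pure rounding effect).
Batch grand total — Σ batch = 113.9 lb; ignition loss, Σ(batch × LOI) = 13.88 lb; the yield ratio, glass ÷ batch: 87.81%.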